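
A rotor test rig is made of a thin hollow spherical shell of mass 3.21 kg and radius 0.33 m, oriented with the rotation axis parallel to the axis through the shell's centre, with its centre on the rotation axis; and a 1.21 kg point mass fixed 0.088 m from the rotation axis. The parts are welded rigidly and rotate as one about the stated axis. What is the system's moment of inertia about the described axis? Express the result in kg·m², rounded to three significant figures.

0.242

Spherical shell: I_cm = (2/3)MR² = (2/3)(3.21)(0.33)² = 0.23305 kg·m²; axis through the centre, so I = 0.23305 kg·m².
Point mass: I_cm = 0; centre at d = 0.088 m, so the parallel axis theorem gives I = 0 + (1.21)(0.088)² = 0.0093702 kg·m².
Total I = 0.23305 + 0.0093702 = 0.24242 kg·m².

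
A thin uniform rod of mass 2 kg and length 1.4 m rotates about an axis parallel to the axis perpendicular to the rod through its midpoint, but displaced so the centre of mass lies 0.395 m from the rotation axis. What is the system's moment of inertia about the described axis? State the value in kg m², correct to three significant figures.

0.639

I_cm = (1/12)ML² = (1/12)(2)(1.4)² = 0.32667 kg m²; centre at d = 0.395 m, so I = I_cm + Md² gives I = 0.32667 + (2)(0.395)² = 0.63872 kg m².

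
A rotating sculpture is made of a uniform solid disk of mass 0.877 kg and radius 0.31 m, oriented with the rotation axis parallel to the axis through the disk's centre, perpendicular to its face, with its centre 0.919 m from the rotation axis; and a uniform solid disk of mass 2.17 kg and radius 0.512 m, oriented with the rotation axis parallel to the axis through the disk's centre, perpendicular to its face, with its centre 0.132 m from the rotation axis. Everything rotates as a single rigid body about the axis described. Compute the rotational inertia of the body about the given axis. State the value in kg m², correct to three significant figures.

Solid disk: I_cm = (1/2)MR² = (1/2)(0.877)(0.31)² = 0.04214 kg m²; centre at d = 0.919 m, so the parallel axis theorem gives I = 0.04214 + (0.877)(0.919)² = 0.78282 kg m².
Solid disk: I_cm = (1/2)MR² = (1/2)(2.17)(0.512)² = 0.28443 kg m²; centre at d = 0.132 m, so the parallel axis theorem gives I = 0.28443 + (2.17)(0.132)² = 0.32224 kg m².
Total I = 0.78282 + 0.32224 = 1.1051 kg m².

1.11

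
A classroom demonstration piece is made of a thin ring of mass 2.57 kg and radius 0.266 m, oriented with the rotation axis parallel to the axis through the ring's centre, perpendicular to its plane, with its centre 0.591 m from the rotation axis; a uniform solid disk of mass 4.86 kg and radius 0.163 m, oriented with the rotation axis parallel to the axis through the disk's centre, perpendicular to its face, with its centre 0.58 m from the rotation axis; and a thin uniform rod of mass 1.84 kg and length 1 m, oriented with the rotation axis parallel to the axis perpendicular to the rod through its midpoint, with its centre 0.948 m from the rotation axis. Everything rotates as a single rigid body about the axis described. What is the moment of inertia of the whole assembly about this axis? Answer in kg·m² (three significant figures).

Thin ring: I_cm = MR² = (2.57)(0.266)² = 0.18184 kg·m²; centre at d = 0.591 m, so I = I_cm + Md² gives I = 0.18184 + (2.57)(0.591)² = 1.0795 kg·m².
Solid disk: I_cm = (1/2)MR² = (1/2)(4.86)(0.163)² = 0.064563 kg·m²; centre at d = 0.58 m, so I = I_cm + Md² gives I = 0.064563 + (4.86)(0.58)² = 1.6995 kg·m².
Thin rod: I_cm = (1/12)ML² = (1/12)(1.84)(1)² = 0.15333 kg·m²; centre at d = 0.948 m, so I = I_cm + Md² gives I = 0.15333 + (1.84)(0.948)² = 1.8069 kg·m².
Total I = 1.0795 + 1.6995 + 1.8069 = 4.5859 kg·m².

4.59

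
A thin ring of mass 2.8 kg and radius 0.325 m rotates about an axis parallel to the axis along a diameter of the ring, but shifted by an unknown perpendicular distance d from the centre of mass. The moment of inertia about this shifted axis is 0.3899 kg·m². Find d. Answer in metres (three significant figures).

0.294

About the centre-of-mass axis, I_cm = (1/2)MR² = (1/2)(2.8)(0.325)² = 0.14788 kg·m².
Parallel axis theorem: I = I_cm + Md², so Md² = 0.3899 − 0.14788 = 0.24203 kg·m².
d = √(0.24203 / 2.8) = 0.294 m.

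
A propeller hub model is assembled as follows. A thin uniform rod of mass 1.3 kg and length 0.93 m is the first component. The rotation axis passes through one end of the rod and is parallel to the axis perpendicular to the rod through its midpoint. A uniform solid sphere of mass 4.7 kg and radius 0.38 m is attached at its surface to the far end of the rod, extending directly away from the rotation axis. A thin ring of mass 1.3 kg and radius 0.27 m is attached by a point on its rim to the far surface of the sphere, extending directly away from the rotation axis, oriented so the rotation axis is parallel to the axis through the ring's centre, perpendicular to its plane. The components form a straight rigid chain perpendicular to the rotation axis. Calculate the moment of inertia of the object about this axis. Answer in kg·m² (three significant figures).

13.8

Thin rod: I_cm = (1/12)ML² = (1/12)(1.3)(0.93)² = 0.093698 kg·m²; centre at d = 0.465 m, so the parallel axis theorem gives I = 0.093698 + (1.3)(0.465)² = 0.37479 kg·m².
Solid sphere: I_cm = (2/5)MR² = (2/5)(4.7)(0.38)² = 0.27147 kg·m²; centre at d = 0.465 + 0.465 + 0.38 = 1.31 m, so the parallel axis theorem gives I = 0.27147 + (4.7)(1.31)² = 8.3371 kg·m².
Thin ring: I_cm = MR² = (1.3)(0.27)² = 0.09477 kg·m²; centre at d = 0.465 + 0.465 + 0.38 + 0.38 + 0.27 = 1.96 m, so the parallel axis theorem gives I = 0.09477 + (1.3)(1.96)² = 5.0888 kg·m².
Total I = 0.37479 + 8.3371 + 5.0888 = 13.801 kg·m².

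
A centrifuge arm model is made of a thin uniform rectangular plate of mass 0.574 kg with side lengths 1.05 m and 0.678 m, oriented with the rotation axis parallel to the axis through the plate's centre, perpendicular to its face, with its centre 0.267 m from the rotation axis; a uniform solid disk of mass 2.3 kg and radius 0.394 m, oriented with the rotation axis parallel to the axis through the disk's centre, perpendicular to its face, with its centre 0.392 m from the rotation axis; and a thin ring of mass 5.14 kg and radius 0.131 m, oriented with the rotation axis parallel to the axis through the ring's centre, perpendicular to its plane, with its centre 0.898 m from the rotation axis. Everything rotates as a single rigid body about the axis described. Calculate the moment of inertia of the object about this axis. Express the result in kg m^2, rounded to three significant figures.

Rectangular plate: I_cm = (1/12)M(a²+b²) = (1/12)(0.574)[(1.05)² + (0.678)²] = 0.074724 kg m^2; centre at d = 0.267 m, so I = I_cm + Md² gives I = 0.074724 + (0.574)(0.267)² = 0.11564 kg m^2.
Solid disk: I_cm = (1/2)MR² = (1/2)(2.3)(0.394)² = 0.17852 kg m^2; centre at d = 0.392 m, so I = I_cm + Md² gives I = 0.17852 + (2.3)(0.392)² = 0.53195 kg m^2.
Thin ring: I_cm = MR² = (5.14)(0.131)² = 0.088208 kg m^2; centre at d = 0.898 m, so I = I_cm + Md² gives I = 0.088208 + (5.14)(0.898)² = 4.2331 kg m^2.
Total I = 0.11564 + 0.53195 + 4.2331 = 4.8807 kg m^2.

4.88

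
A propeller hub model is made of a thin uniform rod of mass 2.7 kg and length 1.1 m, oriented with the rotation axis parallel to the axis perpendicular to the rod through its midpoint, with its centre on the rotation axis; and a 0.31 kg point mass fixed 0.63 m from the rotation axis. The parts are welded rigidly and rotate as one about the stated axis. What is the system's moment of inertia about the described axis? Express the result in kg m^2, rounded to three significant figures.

Thin rod: I_cm = (1/12)ML² = (1/12)(2.7)(1.1)² = 0.27225 kg m^2; axis through the centre, so I = 0.27225 kg m^2.
Point mass: I_cm = 0; centre at d = 0.63 m, so the parallel axis theorem gives I = 0 + (0.31)(0.63)² = 0.12304 kg m^2.
Total I = 0.27225 + 0.12304 = 0.39529 kg m^2.

0.395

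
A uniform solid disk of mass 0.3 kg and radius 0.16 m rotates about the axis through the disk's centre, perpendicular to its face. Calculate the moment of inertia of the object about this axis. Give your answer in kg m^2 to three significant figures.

I_cm = (1/2)MR² = (1/2)(0.3)(0.16)² = 0.00384 kg m^2; axis through the centre, so I = 0.00384 kg m^2.

0.00384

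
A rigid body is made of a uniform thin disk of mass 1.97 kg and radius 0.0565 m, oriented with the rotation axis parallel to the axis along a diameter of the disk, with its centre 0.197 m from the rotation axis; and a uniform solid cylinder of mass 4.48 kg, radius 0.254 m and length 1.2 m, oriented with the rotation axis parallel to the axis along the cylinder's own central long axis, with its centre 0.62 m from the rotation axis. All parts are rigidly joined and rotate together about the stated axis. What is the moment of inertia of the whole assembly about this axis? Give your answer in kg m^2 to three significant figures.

1.94

Thin disk: I_cm = (1/4)MR² = (1/4)(1.97)(0.0565)² = 0.0015722 kg m^2; centre at d = 0.197 m, so I = I_cm + Md² gives I = 0.0015722 + (1.97)(0.197)² = 0.078026 kg m^2.
Solid cylinder: I_cm = (1/2)MR² = (1/2)(4.48)(0.254)² = 0.14452 kg m^2; centre at d = 0.62 m, so I = I_cm + Md² gives I = 0.14452 + (4.48)(0.62)² = 1.8666 kg m^2.
Total I = 0.078026 + 1.8666 = 1.9447 kg m^2.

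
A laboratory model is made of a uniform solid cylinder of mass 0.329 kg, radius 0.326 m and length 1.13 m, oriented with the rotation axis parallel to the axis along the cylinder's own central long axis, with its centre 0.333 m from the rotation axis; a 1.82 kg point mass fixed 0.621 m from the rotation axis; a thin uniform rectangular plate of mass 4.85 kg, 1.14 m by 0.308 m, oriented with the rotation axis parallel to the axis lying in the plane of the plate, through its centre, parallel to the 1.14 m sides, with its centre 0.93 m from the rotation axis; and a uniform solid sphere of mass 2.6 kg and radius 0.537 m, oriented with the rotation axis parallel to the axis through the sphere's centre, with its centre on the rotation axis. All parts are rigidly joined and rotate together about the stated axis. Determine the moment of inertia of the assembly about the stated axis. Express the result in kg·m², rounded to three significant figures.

5.29

Solid cylinder: I_cm = (1/2)MR² = (1/2)(0.329)(0.326)² = 0.017482 kg·m²; centre at d = 0.333 m, so I = I_cm + Md² gives I = 0.017482 + (0.329)(0.333)² = 0.053965 kg·m².
Point mass: I_cm = 0; centre at d = 0.621 m, so I = I_cm + Md² gives I = 0 + (1.82)(0.621)² = 0.70187 kg·m².
Rectangular plate: I_cm = (1/12)Mb² = (1/12)(4.85)(0.308)² = 0.038341 kg·m²; centre at d = 0.93 m, so I = I_cm + Md² gives I = 0.038341 + (4.85)(0.93)² = 4.2331 kg·m².
Solid sphere: I_cm = (2/5)MR² = (2/5)(2.6)(0.537)² = 0.2999 kg·m²; axis through the centre, so I = 0.2999 kg·m².
Total I = 0.053965 + 0.70187 + 4.2331 + 0.2999 = 5.2888 kg·m².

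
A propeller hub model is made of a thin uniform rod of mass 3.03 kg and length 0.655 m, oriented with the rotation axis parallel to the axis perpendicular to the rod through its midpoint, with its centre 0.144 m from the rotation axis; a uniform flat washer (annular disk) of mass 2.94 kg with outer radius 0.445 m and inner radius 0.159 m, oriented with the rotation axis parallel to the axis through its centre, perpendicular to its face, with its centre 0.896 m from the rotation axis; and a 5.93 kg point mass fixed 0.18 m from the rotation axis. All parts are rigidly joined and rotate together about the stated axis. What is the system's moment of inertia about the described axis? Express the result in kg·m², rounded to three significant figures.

3.05

Thin rod: I_cm = (1/12)ML² = (1/12)(3.03)(0.655)² = 0.10833 kg·m²; centre at d = 0.144 m, so the parallel axis theorem gives I = 0.10833 + (3.03)(0.144)² = 0.17116 kg·m².
Annular disk: I_cm = (1/2)M(R²+r²) = (1/2)(2.94)[(0.445)² + (0.159)²] = 0.32826 kg·m²; centre at d = 0.896 m, so the parallel axis theorem gives I = 0.32826 + (2.94)(0.896)² = 2.6885 kg·m².
Point mass: I_cm = 0; centre at d = 0.18 m, so the parallel axis theorem gives I = 0 + (5.93)(0.18)² = 0.19213 kg·m².
Total I = 0.17116 + 2.6885 + 0.19213 = 3.0518 kg·m².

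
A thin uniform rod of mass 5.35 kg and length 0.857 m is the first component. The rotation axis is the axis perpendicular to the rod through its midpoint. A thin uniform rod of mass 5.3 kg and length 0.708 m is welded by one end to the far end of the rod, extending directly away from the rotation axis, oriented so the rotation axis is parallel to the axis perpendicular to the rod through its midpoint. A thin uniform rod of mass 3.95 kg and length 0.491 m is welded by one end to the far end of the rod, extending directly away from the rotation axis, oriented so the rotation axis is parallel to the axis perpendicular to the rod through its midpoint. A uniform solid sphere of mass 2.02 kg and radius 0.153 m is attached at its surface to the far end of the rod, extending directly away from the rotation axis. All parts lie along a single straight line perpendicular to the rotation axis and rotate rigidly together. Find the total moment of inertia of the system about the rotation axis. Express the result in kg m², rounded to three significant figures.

17.8

Thin rod: I_cm = (1/12)ML² = (1/12)(5.35)(0.857)² = 0.32744 kg m²; axis through the centre, so I = 0.32744 kg m².
Thin rod: I_cm = (1/12)ML² = (1/12)(5.3)(0.708)² = 0.22139 kg m²; centre at d = 0.4285 + 0.354 = 0.7825 m, so I = I_cm + Md² gives I = 0.22139 + (5.3)(0.7825)² = 3.4666 kg m².
Thin rod: I_cm = (1/12)ML² = (1/12)(3.95)(0.491)² = 0.079356 kg m²; centre at d = 0.4285 + 0.354 + 0.354 + 0.2455 = 1.382 m, so I = I_cm + Md² gives I = 0.079356 + (3.95)(1.382)² = 7.6236 kg m².
Solid sphere: I_cm = (2/5)MR² = (2/5)(2.02)(0.153)² = 0.018914 kg m²; centre at d = 0.4285 + 0.354 + 0.354 + 0.2455 + 0.2455 + 0.153 = 1.7805 m, so I = I_cm + Md² gives I = 0.018914 + (2.02)(1.7805)² = 6.4227 kg m².
Total I = 0.32744 + 3.4666 + 7.6236 + 6.4227 = 17.84 kg m².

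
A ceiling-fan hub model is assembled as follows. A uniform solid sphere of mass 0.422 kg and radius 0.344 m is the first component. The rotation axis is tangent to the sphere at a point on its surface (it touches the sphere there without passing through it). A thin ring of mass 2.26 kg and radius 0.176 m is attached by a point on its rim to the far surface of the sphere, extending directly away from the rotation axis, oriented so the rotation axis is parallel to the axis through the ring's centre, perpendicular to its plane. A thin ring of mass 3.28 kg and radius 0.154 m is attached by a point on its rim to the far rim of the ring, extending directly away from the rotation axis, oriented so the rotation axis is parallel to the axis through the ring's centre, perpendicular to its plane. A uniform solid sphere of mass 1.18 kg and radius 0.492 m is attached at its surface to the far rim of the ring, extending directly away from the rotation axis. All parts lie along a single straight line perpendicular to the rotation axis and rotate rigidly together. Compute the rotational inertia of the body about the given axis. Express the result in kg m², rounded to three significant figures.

10.7

Solid sphere: I_cm = (2/5)MR² = (2/5)(0.422)(0.344)² = 0.019975 kg m²; centre at d = 0.344 m, so I = I_cm + Md² gives I = 0.019975 + (0.422)(0.344)² = 0.069913 kg m².
Thin ring: I_cm = MR² = (2.26)(0.176)² = 0.070006 kg m²; centre at d = 0.344 + 0.344 + 0.176 = 0.864 m, so I = I_cm + Md² gives I = 0.070006 + (2.26)(0.864)² = 1.7571 kg m².
Thin ring: I_cm = MR² = (3.28)(0.154)² = 0.077788 kg m²; centre at d = 0.344 + 0.344 + 0.176 + 0.176 + 0.154 = 1.194 m, so I = I_cm + Md² gives I = 0.077788 + (3.28)(1.194)² = 4.7539 kg m².
Solid sphere: I_cm = (2/5)MR² = (2/5)(1.18)(0.492)² = 0.11425 kg m²; centre at d = 0.344 + 0.344 + 0.176 + 0.176 + 0.154 + 0.154 + 0.492 = 1.84 m, so I = I_cm + Md² gives I = 0.11425 + (1.18)(1.84)² = 4.1093 kg m².
Total I = 0.069913 + 1.7571 + 4.7539 + 4.1093 = 10.69 kg m².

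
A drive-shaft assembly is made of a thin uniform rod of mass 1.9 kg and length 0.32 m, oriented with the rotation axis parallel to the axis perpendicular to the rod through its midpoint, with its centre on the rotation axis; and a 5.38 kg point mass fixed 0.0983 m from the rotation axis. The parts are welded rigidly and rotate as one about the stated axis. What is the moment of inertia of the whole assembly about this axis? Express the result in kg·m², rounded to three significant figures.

Thin rod: I_cm = (1/12)ML² = (1/12)(1.9)(0.32)² = 0.016213 kg·m²; axis through the centre, so I = 0.016213 kg·m².
Point mass: I_cm = 0; centre at d = 0.0983 m, so the parallel axis theorem gives I = 0 + (5.38)(0.0983)² = 0.051986 kg·m².
Total I = 0.016213 + 0.051986 = 0.0682 kg·m².

0.0682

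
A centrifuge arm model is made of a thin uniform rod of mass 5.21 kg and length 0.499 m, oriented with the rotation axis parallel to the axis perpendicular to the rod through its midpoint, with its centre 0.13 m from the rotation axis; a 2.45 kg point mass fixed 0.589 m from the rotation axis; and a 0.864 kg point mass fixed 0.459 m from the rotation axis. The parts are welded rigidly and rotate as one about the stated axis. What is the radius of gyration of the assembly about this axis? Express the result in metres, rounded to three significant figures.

Thin rod: I_cm = (1/12)ML² = (1/12)(5.21)(0.499)² = 0.10811 kg m^2; centre at d = 0.13 m, so the parallel axis theorem gives I = 0.10811 + (5.21)(0.13)² = 0.19616 kg m^2.
Point mass: I_cm = 0; centre at d = 0.589 m, so the parallel axis theorem gives I = 0 + (2.45)(0.589)² = 0.84996 kg m^2.
Point mass: I_cm = 0; centre at d = 0.459 m, so the parallel axis theorem gives I = 0 + (0.864)(0.459)² = 0.18203 kg m^2.
Total I = 1.2281 kg m^2; total mass M = 8.524 kg.
k = √(I/M) = √(1.2281/8.524) = 0.37958 m.

0.380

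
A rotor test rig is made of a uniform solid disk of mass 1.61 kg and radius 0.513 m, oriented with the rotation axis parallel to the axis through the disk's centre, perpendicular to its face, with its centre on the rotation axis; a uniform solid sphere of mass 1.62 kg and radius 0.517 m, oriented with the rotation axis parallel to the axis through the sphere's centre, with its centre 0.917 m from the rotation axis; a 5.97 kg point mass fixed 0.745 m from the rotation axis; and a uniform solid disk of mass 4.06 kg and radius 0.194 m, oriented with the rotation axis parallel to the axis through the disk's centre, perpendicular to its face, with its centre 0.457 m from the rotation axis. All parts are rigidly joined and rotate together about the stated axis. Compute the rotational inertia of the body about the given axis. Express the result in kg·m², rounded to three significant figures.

5.99

Solid disk: I_cm = (1/2)MR² = (1/2)(1.61)(0.513)² = 0.21185 kg·m²; axis through the centre, so I = 0.21185 kg·m².
Solid sphere: I_cm = (2/5)MR² = (2/5)(1.62)(0.517)² = 0.1732 kg·m²; centre at d = 0.917 m, so the parallel axis theorem gives I = 0.1732 + (1.62)(0.917)² = 1.5354 kg·m².
Point mass: I_cm = 0; centre at d = 0.745 m, so the parallel axis theorem gives I = 0 + (5.97)(0.745)² = 3.3135 kg·m².
Solid disk: I_cm = (1/2)MR² = (1/2)(4.06)(0.194)² = 0.076401 kg·m²; centre at d = 0.457 m, so the parallel axis theorem gives I = 0.076401 + (4.06)(0.457)² = 0.92433 kg·m².
Total I = 0.21185 + 1.5354 + 3.3135 + 0.92433 = 5.9851 kg·m².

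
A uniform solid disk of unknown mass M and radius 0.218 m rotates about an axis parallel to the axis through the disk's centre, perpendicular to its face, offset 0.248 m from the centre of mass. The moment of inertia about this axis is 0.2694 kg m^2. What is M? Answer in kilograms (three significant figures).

I = I_cm + Md² = (1/2)MR² + Md² = M·[0.5·(0.218)² + (0.248)²] = M·0.085266.
So M = 0.2694 / 0.085266 = 3.1595 kg.

3.16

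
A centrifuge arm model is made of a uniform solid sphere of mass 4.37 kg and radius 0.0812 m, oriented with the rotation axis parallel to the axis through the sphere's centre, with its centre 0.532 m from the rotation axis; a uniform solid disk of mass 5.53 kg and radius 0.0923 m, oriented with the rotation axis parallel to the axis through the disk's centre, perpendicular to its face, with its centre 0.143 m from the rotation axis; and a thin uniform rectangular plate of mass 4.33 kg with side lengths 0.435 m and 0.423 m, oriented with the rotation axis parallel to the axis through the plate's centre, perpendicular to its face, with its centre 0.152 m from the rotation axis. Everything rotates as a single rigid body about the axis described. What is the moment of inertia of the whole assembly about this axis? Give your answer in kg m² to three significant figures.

Solid sphere: I_cm = (2/5)MR² = (2/5)(4.37)(0.0812)² = 0.011525 kg m²; centre at d = 0.532 m, so the parallel axis theorem gives I = 0.011525 + (4.37)(0.532)² = 1.2483 kg m².
Solid disk: I_cm = (1/2)MR² = (1/2)(5.53)(0.0923)² = 0.023556 kg m²; centre at d = 0.143 m, so the parallel axis theorem gives I = 0.023556 + (5.53)(0.143)² = 0.13664 kg m².
Rectangular plate: I_cm = (1/12)M(a²+b²) = (1/12)(4.33)[(0.435)² + (0.423)²] = 0.13284 kg m²; centre at d = 0.152 m, so the parallel axis theorem gives I = 0.13284 + (4.33)(0.152)² = 0.23288 kg m².
Total I = 1.2483 + 0.13664 + 0.23288 = 1.6179 kg m².

1.62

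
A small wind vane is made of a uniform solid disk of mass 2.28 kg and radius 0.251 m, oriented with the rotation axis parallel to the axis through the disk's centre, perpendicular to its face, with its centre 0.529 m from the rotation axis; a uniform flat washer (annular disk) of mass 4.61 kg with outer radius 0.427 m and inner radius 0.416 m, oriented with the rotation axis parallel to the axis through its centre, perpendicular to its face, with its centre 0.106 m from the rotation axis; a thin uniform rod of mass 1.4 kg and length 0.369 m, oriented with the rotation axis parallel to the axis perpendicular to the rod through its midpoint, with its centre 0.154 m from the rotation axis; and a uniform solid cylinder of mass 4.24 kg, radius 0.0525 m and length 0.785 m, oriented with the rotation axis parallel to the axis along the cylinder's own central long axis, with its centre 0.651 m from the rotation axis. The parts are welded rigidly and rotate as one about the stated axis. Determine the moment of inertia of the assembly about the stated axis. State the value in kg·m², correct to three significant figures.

3.43

Solid disk: I_cm = (1/2)MR² = (1/2)(2.28)(0.251)² = 0.071821 kg·m²; centre at d = 0.529 m, so I = I_cm + Md² gives I = 0.071821 + (2.28)(0.529)² = 0.70986 kg·m².
Annular disk: I_cm = (1/2)M(R²+r²) = (1/2)(4.61)[(0.427)² + (0.416)²] = 0.81916 kg·m²; centre at d = 0.106 m, so I = I_cm + Md² gives I = 0.81916 + (4.61)(0.106)² = 0.87096 kg·m².
Thin rod: I_cm = (1/12)ML² = (1/12)(1.4)(0.369)² = 0.015885 kg·m²; centre at d = 0.154 m, so I = I_cm + Md² gives I = 0.015885 + (1.4)(0.154)² = 0.049088 kg·m².
Solid cylinder: I_cm = (1/2)MR² = (1/2)(4.24)(0.0525)² = 0.0058432 kg·m²; centre at d = 0.651 m, so I = I_cm + Md² gives I = 0.0058432 + (4.24)(0.651)² = 1.8028 kg·m².
Total I = 0.70986 + 0.87096 + 0.049088 + 1.8028 = 3.4327 kg·m².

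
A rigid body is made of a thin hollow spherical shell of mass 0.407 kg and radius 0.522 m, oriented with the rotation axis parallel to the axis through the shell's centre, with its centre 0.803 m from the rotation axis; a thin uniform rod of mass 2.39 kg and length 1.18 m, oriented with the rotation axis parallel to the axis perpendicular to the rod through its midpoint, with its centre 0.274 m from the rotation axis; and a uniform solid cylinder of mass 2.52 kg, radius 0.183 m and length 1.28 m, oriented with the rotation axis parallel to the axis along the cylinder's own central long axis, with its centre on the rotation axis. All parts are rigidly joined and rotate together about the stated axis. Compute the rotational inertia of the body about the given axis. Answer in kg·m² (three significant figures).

Spherical shell: I_cm = (2/3)MR² = (2/3)(0.407)(0.522)² = 0.073934 kg·m²; centre at d = 0.803 m, so I = I_cm + Md² gives I = 0.073934 + (0.407)(0.803)² = 0.33637 kg·m².
Thin rod: I_cm = (1/12)ML² = (1/12)(2.39)(1.18)² = 0.27732 kg·m²; centre at d = 0.274 m, so I = I_cm + Md² gives I = 0.27732 + (2.39)(0.274)² = 0.45675 kg·m².
Solid cylinder: I_cm = (1/2)MR² = (1/2)(2.52)(0.183)² = 0.042196 kg·m²; axis through the centre, so I = 0.042196 kg·m².
Total I = 0.33637 + 0.45675 + 0.042196 = 0.83532 kg·m².

0.835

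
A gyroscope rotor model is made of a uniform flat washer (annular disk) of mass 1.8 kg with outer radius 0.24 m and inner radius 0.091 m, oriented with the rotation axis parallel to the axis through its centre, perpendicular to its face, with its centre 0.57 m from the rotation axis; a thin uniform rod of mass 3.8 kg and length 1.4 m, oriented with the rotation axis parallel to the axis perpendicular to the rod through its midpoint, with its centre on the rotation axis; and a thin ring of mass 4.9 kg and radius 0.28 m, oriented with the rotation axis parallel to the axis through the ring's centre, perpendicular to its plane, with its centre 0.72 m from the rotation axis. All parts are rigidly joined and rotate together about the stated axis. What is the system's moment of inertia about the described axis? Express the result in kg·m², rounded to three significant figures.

Annular disk: I_cm = (1/2)M(R²+r²) = (1/2)(1.8)[(0.24)² + (0.091)²] = 0.059293 kg·m²; centre at d = 0.57 m, so I = I_cm + Md² gives I = 0.059293 + (1.8)(0.57)² = 0.64411 kg·m².
Thin rod: I_cm = (1/12)ML² = (1/12)(3.8)(1.4)² = 0.62067 kg·m²; axis through the centre, so I = 0.62067 kg·m².
Thin ring: I_cm = MR² = (4.9)(0.28)² = 0.38416 kg·m²; centre at d = 0.72 m, so I = I_cm + Md² gives I = 0.38416 + (4.9)(0.72)² = 2.9243 kg·m².
Total I = 0.64411 + 0.62067 + 2.9243 = 4.1891 kg·m².

4.19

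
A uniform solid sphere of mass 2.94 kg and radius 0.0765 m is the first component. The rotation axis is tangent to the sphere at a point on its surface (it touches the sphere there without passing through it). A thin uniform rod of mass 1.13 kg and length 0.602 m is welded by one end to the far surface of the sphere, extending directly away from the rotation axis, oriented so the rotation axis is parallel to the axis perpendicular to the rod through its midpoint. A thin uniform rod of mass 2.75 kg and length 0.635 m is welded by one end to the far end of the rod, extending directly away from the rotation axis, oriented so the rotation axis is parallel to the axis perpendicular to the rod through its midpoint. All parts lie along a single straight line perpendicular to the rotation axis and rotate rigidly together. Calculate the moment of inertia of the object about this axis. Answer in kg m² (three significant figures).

Solid sphere: I_cm = (2/5)MR² = (2/5)(2.94)(0.0765)² = 0.0068822 kg m²; centre at d = 0.0765 m, so I = I_cm + Md² gives I = 0.0068822 + (2.94)(0.0765)² = 0.024088 kg m².
Thin rod: I_cm = (1/12)ML² = (1/12)(1.13)(0.602)² = 0.034126 kg m²; centre at d = 0.0765 + 0.0765 + 0.301 = 0.454 m, so I = I_cm + Md² gives I = 0.034126 + (1.13)(0.454)² = 0.26704 kg m².
Thin rod: I_cm = (1/12)ML² = (1/12)(2.75)(0.635)² = 0.092406 kg m²; centre at d = 0.0765 + 0.0765 + 0.301 + 0.301 + 0.3175 = 1.0725 m, so I = I_cm + Md² gives I = 0.092406 + (2.75)(1.0725)² = 3.2556 kg m².
Total I = 0.024088 + 0.26704 + 3.2556 = 3.5467 kg m².

3.55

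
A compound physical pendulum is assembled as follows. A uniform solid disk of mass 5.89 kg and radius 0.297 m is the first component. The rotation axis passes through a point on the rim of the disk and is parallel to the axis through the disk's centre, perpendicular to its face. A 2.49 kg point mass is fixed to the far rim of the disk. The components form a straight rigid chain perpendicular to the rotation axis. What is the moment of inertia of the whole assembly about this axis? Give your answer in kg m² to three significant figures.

Solid disk: I_cm = (1/2)MR² = (1/2)(5.89)(0.297)² = 0.25978 kg m²; centre at d = 0.297 m, so I = I_cm + Md² gives I = 0.25978 + (5.89)(0.297)² = 0.77933 kg m².
Point mass: I_cm = 0; centre at d = 0.297 + 0.297 = 0.594 m, so I = I_cm + Md² gives I = 0 + (2.49)(0.594)² = 0.87856 kg m².
Total I = 0.77933 + 0.87856 = 1.6579 kg m².

1.66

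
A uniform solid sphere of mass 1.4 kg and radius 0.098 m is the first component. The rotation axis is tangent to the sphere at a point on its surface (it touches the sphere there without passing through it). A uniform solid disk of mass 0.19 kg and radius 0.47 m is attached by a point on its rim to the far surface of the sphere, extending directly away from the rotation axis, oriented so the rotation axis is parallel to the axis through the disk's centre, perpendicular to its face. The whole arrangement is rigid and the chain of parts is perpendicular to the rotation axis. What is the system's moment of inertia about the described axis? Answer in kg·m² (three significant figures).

0.124

Solid sphere: I_cm = (2/5)MR² = (2/5)(1.4)(0.098)² = 0.0053782 kg·m²; centre at d = 0.098 m, so the parallel axis theorem gives I = 0.0053782 + (1.4)(0.098)² = 0.018824 kg·m².
Solid disk: I_cm = (1/2)MR² = (1/2)(0.19)(0.47)² = 0.020985 kg·m²; centre at d = 0.098 + 0.098 + 0.47 = 0.666 m, so the parallel axis theorem gives I = 0.020985 + (0.19)(0.666)² = 0.10526 kg·m².
Total I = 0.018824 + 0.10526 = 0.12408 kg·m².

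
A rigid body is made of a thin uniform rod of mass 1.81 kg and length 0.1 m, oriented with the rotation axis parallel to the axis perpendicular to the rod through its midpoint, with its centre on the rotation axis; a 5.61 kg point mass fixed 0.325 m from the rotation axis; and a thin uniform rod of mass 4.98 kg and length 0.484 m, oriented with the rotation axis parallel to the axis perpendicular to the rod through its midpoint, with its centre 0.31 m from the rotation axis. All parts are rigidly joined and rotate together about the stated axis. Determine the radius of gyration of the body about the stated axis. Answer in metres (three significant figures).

0.307

Thin rod: I_cm = (1/12)ML² = (1/12)(1.81)(0.1)² = 0.0015083 kg m²; axis through the centre, so I = 0.0015083 kg m².
Point mass: I_cm = 0; centre at d = 0.325 m, so the parallel axis theorem gives I = 0 + (5.61)(0.325)² = 0.59256 kg m².
Thin rod: I_cm = (1/12)ML² = (1/12)(4.98)(0.484)² = 0.097216 kg m²; centre at d = 0.31 m, so the parallel axis theorem gives I = 0.097216 + (4.98)(0.31)² = 0.57579 kg m².
Total I = 1.1699 kg m²; total mass M = 12.4 kg.
k = √(I/M) = √(1.1699/12.4) = 0.30715 m.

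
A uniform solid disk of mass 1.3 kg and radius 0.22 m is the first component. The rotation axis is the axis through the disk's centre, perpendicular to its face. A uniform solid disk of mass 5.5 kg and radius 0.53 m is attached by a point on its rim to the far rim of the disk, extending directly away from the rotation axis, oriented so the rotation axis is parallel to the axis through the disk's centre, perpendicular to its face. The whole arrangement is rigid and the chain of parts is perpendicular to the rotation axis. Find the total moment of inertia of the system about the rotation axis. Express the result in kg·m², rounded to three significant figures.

Solid disk: I_cm = (1/2)MR² = (1/2)(1.3)(0.22)² = 0.03146 kg·m²; axis through the centre, so I = 0.03146 kg·m².
Solid disk: I_cm = (1/2)MR² = (1/2)(5.5)(0.53)² = 0.77248 kg·m²; centre at d = 0.22 + 0.53 = 0.75 m, so I = I_cm + Md² gives I = 0.77248 + (5.5)(0.75)² = 3.8662 kg·m².
Total I = 0.03146 + 3.8662 = 3.8977 kg·m².

3.90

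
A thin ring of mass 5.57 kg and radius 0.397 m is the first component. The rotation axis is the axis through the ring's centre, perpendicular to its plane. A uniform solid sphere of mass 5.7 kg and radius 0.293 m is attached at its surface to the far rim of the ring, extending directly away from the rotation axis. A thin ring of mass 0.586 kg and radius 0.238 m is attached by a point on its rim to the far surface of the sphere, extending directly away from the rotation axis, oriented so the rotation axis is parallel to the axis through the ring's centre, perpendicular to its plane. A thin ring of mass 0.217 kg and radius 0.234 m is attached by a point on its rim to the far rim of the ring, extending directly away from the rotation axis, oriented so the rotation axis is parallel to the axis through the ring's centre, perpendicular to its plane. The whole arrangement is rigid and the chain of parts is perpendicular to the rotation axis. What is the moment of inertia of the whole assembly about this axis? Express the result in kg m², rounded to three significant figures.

5.33

Thin ring: I_cm = MR² = (5.57)(0.397)² = 0.87788 kg m²; axis through the centre, so I = 0.87788 kg m².
Solid sphere: I_cm = (2/5)MR² = (2/5)(5.7)(0.293)² = 0.19574 kg m²; centre at d = 0.397 + 0.293 = 0.69 m, so the parallel axis theorem gives I = 0.19574 + (5.7)(0.69)² = 2.9095 kg m².
Thin ring: I_cm = MR² = (0.586)(0.238)² = 0.033193 kg m²; centre at d = 0.397 + 0.293 + 0.293 + 0.238 = 1.221 m, so the parallel axis theorem gives I = 0.033193 + (0.586)(1.221)² = 0.90683 kg m².
Thin ring: I_cm = MR² = (0.217)(0.234)² = 0.011882 kg m²; centre at d = 0.397 + 0.293 + 0.293 + 0.238 + 0.238 + 0.234 = 1.693 m, so the parallel axis theorem gives I = 0.011882 + (0.217)(1.693)² = 0.63386 kg m².
Total I = 0.87788 + 2.9095 + 0.90683 + 0.63386 = 5.3281 kg m².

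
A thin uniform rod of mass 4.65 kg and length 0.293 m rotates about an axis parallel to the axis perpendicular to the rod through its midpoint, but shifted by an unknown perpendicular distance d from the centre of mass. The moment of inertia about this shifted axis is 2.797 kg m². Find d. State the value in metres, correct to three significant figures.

0.771

About the centre-of-mass axis, I_cm = (1/12)ML² = (1/12)(4.65)(0.293)² = 0.033266 kg m².
Parallel axis theorem: I = I_cm + Md², so Md² = 2.797 − 0.033266 = 2.7637 kg m².
d = √(2.7637 / 4.65) = 0.77094 m.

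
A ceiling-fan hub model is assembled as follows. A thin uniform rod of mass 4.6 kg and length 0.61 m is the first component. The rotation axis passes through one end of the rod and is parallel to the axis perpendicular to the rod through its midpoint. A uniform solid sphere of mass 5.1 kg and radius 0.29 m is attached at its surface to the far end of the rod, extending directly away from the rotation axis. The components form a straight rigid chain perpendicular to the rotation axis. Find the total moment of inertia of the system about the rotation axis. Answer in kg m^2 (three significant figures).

4.87

Thin rod: I_cm = (1/12)ML² = (1/12)(4.6)(0.61)² = 0.14264 kg m^2; centre at d = 0.305 m, so I = I_cm + Md² gives I = 0.14264 + (4.6)(0.305)² = 0.57055 kg m^2.
Solid sphere: I_cm = (2/5)MR² = (2/5)(5.1)(0.29)² = 0.17156 kg m^2; centre at d = 0.305 + 0.305 + 0.29 = 0.9 m, so I = I_cm + Md² gives I = 0.17156 + (5.1)(0.9)² = 4.3026 kg m^2.
Total I = 0.57055 + 4.3026 = 4.8731 kg m^2.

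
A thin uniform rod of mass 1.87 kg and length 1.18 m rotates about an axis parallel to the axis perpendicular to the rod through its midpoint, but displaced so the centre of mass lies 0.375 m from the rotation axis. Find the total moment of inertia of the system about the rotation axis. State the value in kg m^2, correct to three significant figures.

I_cm = (1/12)ML² = (1/12)(1.87)(1.18)² = 0.21698 kg m^2; centre at d = 0.375 m, so I = I_cm + Md² gives I = 0.21698 + (1.87)(0.375)² = 0.47995 kg m^2.

0.480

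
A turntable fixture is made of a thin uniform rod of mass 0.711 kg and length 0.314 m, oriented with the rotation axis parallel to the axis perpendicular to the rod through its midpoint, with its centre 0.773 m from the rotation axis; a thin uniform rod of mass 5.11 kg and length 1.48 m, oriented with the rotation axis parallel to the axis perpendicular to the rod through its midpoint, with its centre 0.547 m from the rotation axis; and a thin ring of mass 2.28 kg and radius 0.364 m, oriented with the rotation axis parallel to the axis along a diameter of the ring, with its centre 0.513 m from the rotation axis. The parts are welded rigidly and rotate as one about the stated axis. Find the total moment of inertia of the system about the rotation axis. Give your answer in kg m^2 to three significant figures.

3.64

Thin rod: I_cm = (1/12)ML² = (1/12)(0.711)(0.314)² = 0.0058418 kg m^2; centre at d = 0.773 m, so the parallel axis theorem gives I = 0.0058418 + (0.711)(0.773)² = 0.43068 kg m^2.
Thin rod: I_cm = (1/12)ML² = (1/12)(5.11)(1.48)² = 0.93275 kg m^2; centre at d = 0.547 m, so the parallel axis theorem gives I = 0.93275 + (5.11)(0.547)² = 2.4617 kg m^2.
Thin ring: I_cm = (1/2)MR² = (1/2)(2.28)(0.364)² = 0.15105 kg m^2; centre at d = 0.513 m, so the parallel axis theorem gives I = 0.15105 + (2.28)(0.513)² = 0.75107 kg m^2.
Total I = 0.43068 + 2.4617 + 0.75107 = 3.6435 kg m^2.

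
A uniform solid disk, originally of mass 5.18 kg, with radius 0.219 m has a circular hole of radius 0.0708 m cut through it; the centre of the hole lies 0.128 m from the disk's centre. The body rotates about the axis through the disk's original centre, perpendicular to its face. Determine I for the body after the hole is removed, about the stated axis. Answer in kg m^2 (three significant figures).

Unpierced body about its centre: I₀ = (1/2)MR² = (1/2)(5.18)(0.219)² = 0.12422 kg m^2.
The removed disk has mass m = M·(r/R)² = (5.18)(0.0708/0.219)² = 0.54139 kg (same uniform areal density).
Its moment of inertia about the rotation axis (parallel-axis theorem): I_hole = (1/2)mr² + md² = (1/2)(0.54139)(0.0708)² + (0.54139)(0.128)² = 0.010227 kg m^2.
Treating the hole as negative mass, I = I₀ − I_hole = 0.12422 − 0.010227 = 0.11399 kg m^2.

0.114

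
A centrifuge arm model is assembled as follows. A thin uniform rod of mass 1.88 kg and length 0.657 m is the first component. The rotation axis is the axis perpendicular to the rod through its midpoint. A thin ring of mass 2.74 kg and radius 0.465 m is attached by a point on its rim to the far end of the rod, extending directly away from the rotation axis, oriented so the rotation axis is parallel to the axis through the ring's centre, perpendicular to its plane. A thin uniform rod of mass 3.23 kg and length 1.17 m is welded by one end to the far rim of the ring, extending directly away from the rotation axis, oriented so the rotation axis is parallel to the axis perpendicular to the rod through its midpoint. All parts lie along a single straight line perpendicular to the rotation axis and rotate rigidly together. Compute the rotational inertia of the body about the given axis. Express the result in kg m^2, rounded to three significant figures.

13.7

Thin rod: I_cm = (1/12)ML² = (1/12)(1.88)(0.657)² = 0.067625 kg m^2; axis through the centre, so I = 0.067625 kg m^2.
Thin ring: I_cm = MR² = (2.74)(0.465)² = 0.59246 kg m^2; centre at d = 0.3285 + 0.465 = 0.7935 m, so I = I_cm + Md² gives I = 0.59246 + (2.74)(0.7935)² = 2.3177 kg m^2.
Thin rod: I_cm = (1/12)ML² = (1/12)(3.23)(1.17)² = 0.36846 kg m^2; centre at d = 0.3285 + 0.465 + 0.465 + 0.585 = 1.8435 m, so I = I_cm + Md² gives I = 0.36846 + (3.23)(1.8435)² = 11.346 kg m^2.
Total I = 0.067625 + 2.3177 + 11.346 = 13.731 kg m^2.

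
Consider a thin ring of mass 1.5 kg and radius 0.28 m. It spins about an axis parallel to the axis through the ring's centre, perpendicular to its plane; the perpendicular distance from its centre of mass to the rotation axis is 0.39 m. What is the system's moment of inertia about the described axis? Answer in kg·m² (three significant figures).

0.346

I_cm = MR² = (1.5)(0.28)² = 0.1176 kg·m²; centre at d = 0.39 m, so I = I_cm + Md² gives I = 0.1176 + (1.5)(0.39)² = 0.34575 kg·m².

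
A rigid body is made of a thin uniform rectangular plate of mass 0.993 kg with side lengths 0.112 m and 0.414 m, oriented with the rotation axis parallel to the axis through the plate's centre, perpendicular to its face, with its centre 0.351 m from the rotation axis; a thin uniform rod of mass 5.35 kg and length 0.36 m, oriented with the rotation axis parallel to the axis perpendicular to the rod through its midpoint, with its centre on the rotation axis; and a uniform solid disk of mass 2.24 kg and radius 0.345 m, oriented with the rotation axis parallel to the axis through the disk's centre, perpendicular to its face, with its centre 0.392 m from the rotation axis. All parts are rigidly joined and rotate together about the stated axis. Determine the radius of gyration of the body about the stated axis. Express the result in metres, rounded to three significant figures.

0.280

Rectangular plate: I_cm = (1/12)M(a²+b²) = (1/12)(0.993)[(0.112)² + (0.414)²] = 0.015221 kg m²; centre at d = 0.351 m, so I = I_cm + Md² gives I = 0.015221 + (0.993)(0.351)² = 0.13756 kg m².
Thin rod: I_cm = (1/12)ML² = (1/12)(5.35)(0.36)² = 0.05778 kg m²; axis through the centre, so I = 0.05778 kg m².
Solid disk: I_cm = (1/2)MR² = (1/2)(2.24)(0.345)² = 0.13331 kg m²; centre at d = 0.392 m, so I = I_cm + Md² gives I = 0.13331 + (2.24)(0.392)² = 0.47752 kg m².
Total I = 0.67285 kg m²; total mass M = 8.583 kg.
k = √(I/M) = √(0.67285/8.583) = 0.27999 m.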